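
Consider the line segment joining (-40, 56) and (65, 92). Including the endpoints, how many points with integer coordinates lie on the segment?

The number of lattice points on a segment between lattice points is gcd(|Δx|,|Δy|) + 1 = gcd(105,36) + 1 = 3 + 1 = 4.

4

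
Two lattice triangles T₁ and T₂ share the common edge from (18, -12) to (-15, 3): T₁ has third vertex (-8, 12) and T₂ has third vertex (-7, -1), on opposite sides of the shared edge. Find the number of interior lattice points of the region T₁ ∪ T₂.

204

The union is the simple quadrilateral with vertices (18, -12), (-8, 12), (-15, 3), (-7, -1) in order.
The shoelace formula gives twice the area as |[18·12 − (-8)·(-12)] + [(-8)·3 − (-15)·12] + [(-15)·(-1) − (-7)·3] + [(-7)·(-12) − 18·(-1)]| = 414, so the area is 207.
Summing gcd(|Δx|,|Δy|) over the edges gives the boundary count: gcd(26,24) + gcd(7,9) + gcd(8,4) + gcd(25,11) = 2+1+4+1 = 8.
By Pick's theorem I = A − B/2 + 1 = 207 − 8/2 + 1 = 204.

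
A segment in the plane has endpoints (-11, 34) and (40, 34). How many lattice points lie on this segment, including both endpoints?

The number of lattice points on a segment between lattice points is gcd(|Δx|,|Δy|) + 1 = gcd(51,0) + 1 = 51 + 1 = 52.

52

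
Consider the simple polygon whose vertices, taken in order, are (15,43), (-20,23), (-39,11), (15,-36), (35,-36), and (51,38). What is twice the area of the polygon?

By the shoelace formula, twice the signed area is |[15·23 − (-20)·43] + [(-20)·11 − (-39)·23] + [(-39)·(-36) − 15·11] + [15·(-36) − 35·(-36)] + [35·38 − 51·(-36)] + [51·43 − 15·38]| = 8630, so the area is 4315.

8630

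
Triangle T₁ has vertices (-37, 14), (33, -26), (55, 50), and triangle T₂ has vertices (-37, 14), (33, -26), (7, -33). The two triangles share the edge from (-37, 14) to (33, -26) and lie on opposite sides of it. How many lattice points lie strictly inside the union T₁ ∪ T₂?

3862

The union is the simple quadrilateral with vertices (-37, 14), (55, 50), (33, -26), (7, -33) in order.
Using the shoelace formula, 2A = |((-37)·50 − 55·14) + (55·(-26) − 33·50) + (33·(-33) − 7·(-26)) + (7·14 − (-37)·(-33))| = 7730, so the area is 3865.
Summing gcd(|Δx|,|Δy|) over the edges gives the boundary count: gcd(92,36) + gcd(22,76) + gcd(26,7) + gcd(44,47) = 4+2+1+1 = 8.
By Pick's theorem I = A − B/2 + 1 = 3865 − 8/2 + 1 = 3862.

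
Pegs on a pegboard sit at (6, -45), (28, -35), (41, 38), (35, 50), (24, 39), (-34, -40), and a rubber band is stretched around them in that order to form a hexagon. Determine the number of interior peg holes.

3273

By the shoelace formula, twice the signed area is |(6·(-35) − 28·(-45)) + (28·38 − 41·(-35)) + (41·50 − 35·38) + (35·39 − 24·50) + (24·(-40) − (-34)·39) + ((-34)·(-45) − 6·(-40))| = 6570, so the area is 3285.
The number of boundary lattice points is Σ gcd(|Δx|,|Δy|) = gcd(22,10) + gcd(13,73) + gcd(6,12) + gcd(11,11) + gcd(58,79) + gcd(40,5) = 2+1+6+11+1+5 = 26.
By Pick's theorem A = I + B/2 − 1, so I = 3285 − 26/2 + 1 = 3273.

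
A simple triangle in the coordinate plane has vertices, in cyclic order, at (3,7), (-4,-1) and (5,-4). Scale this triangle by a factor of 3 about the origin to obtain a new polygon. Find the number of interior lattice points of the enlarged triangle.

Using the shoelace formula, 2A = |(3·(-1) − (-4)·7) + ((-4)·(-4) − 5·(-1)) + (5·7 − 3·(-4))| = 93, so the area is 93/2.
Along each edge there are gcd(|Δx|,|Δy|)+1 lattice points, so counting each shared vertex once the boundary has gcd(7,8) + gcd(9,3) + gcd(2,11) = 1+3+1 = 5.
Scaling by 3 multiplies the area by 3² = 9 (so the new area is 837/2) and multiplies the boundary lattice-point count by 3, giving 15.
By Pick's theorem, the interior count of the dilated polygon is 837/2 − 15/2 + 1 = 412.

412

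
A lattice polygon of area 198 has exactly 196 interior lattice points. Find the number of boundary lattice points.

Pick's theorem gives A = I + B/2 − 1, so B = 2(A − I + 1) = 2(198 − 196 + 1) = 6.

6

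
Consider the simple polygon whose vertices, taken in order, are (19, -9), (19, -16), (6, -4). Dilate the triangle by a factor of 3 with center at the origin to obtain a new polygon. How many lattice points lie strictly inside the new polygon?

By the shoelace formula, twice the signed area is |[19·(-16) − 19·(-9)] + [19·(-4) − 6·(-16)] + [6·(-9) − 19·(-4)]| = 91, so the area is 91/2.
The number of boundary lattice points is Σ gcd(|Δx|,|Δy|) = gcd(0,7) + gcd(13,12) + gcd(13,5) = 7+1+1 = 9.
Scaling by 3 multiplies the area by 3² = 9 (so the new area is 819/2) and multiplies the boundary lattice-point count by 3, giving 27.
By Pick's theorem, the interior count of the dilated polygon is 819/2 − 27/2 + 1 = 397.

397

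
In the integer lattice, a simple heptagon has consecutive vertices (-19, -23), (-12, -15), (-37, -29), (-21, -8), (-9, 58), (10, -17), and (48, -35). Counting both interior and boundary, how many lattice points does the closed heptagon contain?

The shoelace formula gives twice the area as |((-19)·(-15) − (-12)·(-23)) + ((-12)·(-29) − (-37)·(-15)) + ((-37)·(-8) − (-21)·(-29)) + ((-21)·58 − (-9)·(-8)) + ((-9)·(-17) − 10·58) + (10·(-35) − 48·(-17)) + (48·(-23) − (-19)·(-35))| = 3531, so the area is 1765.5.
The number of boundary lattice points is Σ gcd(|Δx|,|Δy|) = gcd(7,8) + gcd(25,14) + gcd(16,21) + gcd(12,66) + gcd(19,75) + gcd(38,18) + gcd(67,12) = 1+1+1+6+1+2+1 = 13.
Pick's theorem gives I = A − B/2 + 1 = 1765.5 − 13/2 + 1 = 1760, so the closed region contains I + B = 1760 + 13 = 1773 lattice points.

1773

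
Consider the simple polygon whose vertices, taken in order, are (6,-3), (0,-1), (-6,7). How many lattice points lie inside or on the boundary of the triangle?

22

The shoelace formula gives twice the area as |[6·(-1) − 0·(-3)] + [0·7 − (-6)·(-1)] + [(-6)·(-3) − 6·7]| = 36, so the area is 18.
Along each edge there are gcd(|Δx|,|Δy|)+1 lattice points, so counting each shared vertex once the boundary has gcd(6,2) + gcd(6,8) + gcd(12,10) = 2+2+2 = 6.
Pick's theorem gives I = A − B/2 + 1 = 18 − 6/2 + 1 = 16, so the closed region contains I + B = 16 + 6 = 22 lattice points.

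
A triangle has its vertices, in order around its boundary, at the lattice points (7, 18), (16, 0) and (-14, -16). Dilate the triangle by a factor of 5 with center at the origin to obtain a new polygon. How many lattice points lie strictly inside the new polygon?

The shoelace formula gives twice the area as |[7·0 − 16·18] + [16·(-16) − (-14)·0] + [(-14)·18 − 7·(-16)]| = 684, so the area is 342.
Summing gcd(|Δx|,|Δy|) over the edges gives the boundary count: gcd(9,18) + gcd(30,16) + gcd(21,34) = 9+2+1 = 12.
Scaling by 5 multiplies the area by 5² = 25 (so the new area is 8550) and multiplies the boundary lattice-point count by 5, giving 60.
By Pick's theorem, the interior count of the dilated polygon is 8550 − 60/2 + 1 = 8521.

8521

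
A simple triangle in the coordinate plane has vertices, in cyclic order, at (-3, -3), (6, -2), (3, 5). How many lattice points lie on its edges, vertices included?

Along each edge there are gcd(|Δx|,|Δy|)+1 lattice points, so counting each shared vertex once the boundary has gcd(9,1) + gcd(3,7) + gcd(6,8) = 1+1+2 = 4.

4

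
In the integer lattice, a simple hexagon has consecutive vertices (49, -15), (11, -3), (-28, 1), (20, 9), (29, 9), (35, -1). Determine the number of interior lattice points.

The shoelace formula gives twice the area as |[49·(-3) − 11·(-15)] + [11·1 − (-28)·(-3)] + [(-28)·9 − 20·1] + [20·9 − 29·9] + [29·(-1) − 35·9] + [35·(-15) − 49·(-1)]| = 1228, so the area is 614.
The number of boundary lattice points is Σ gcd(|Δx|,|Δy|) = gcd(38,12) + gcd(39,4) + gcd(48,8) + gcd(9,0) + gcd(6,10) + gcd(14,14) = 2+1+8+9+2+14 = 36.
Pick's theorem gives I = A − B/2 + 1 = 614 − 36/2 + 1 = 597.

597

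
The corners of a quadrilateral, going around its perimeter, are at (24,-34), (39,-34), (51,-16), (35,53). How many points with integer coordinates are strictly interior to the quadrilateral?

By the shoelace formula, twice the signed area is |(24·(-34) − 39·(-34)) + (39·(-16) − 51·(-34)) + (51·53 − 35·(-16)) + (35·(-34) − 24·53)| = 2421, so the area is 1210.5.
Summing gcd(|Δx|,|Δy|) over the edges gives the boundary count: gcd(15,0) + gcd(12,18) + gcd(16,69) + gcd(11,87) = 15+6+1+1 = 23.
By Pick's theorem A = I + B/2 − 1, so I = 1210.5 − 23/2 + 1 = 1200.

1200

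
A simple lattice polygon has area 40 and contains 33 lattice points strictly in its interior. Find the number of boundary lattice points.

16

Pick's theorem gives A = I + B/2 − 1, so B = 2(A − I + 1) = 2(40 − 33 + 1) = 16.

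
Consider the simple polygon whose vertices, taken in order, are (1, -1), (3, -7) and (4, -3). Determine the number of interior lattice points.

6

Using the shoelace formula, 2A = |(1·(-7) − 3·(-1)) + (3·(-3) − 4·(-7)) + (4·(-1) − 1·(-3))| = 14, so the area is 7.
The number of boundary lattice points is Σ gcd(|Δx|,|Δy|) = gcd(2,6) + gcd(1,4) + gcd(3,2) = 2+1+1 = 4.
Pick's theorem gives I = A − B/2 + 1 = 7 − 4/2 + 1 = 6.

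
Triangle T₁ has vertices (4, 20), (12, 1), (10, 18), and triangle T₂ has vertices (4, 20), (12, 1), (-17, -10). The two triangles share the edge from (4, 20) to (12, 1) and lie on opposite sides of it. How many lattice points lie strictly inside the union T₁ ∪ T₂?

The union is the simple quadrilateral with vertices (4, 20), (10, 18), (12, 1), (-17, -10) in order.
Using the shoelace formula, 2A = |(4·18 − 10·20) + (10·1 − 12·18) + (12·(-10) − (-17)·1) + ((-17)·20 − 4·(-10))| = 737, so the area is 737/2.
Along each edge there are gcd(|Δx|,|Δy|)+1 lattice points, so counting each shared vertex once the boundary has gcd(6,2) + gcd(2,17) + gcd(29,11) + gcd(21,30) = 2+1+1+3 = 7.
By Pick's theorem I = A − B/2 + 1 = 737/2 − 7/2 + 1 = 366.

366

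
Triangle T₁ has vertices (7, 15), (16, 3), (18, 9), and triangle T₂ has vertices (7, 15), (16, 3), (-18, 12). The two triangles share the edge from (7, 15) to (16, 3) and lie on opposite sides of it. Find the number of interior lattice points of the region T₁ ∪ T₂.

201

The union is the simple quadrilateral with vertices (7, 15), (18, 9), (16, 3), (-18, 12) in order.
By the shoelace formula, twice the signed area is |[7·9 − 18·15] + [18·3 − 16·9] + [16·12 − (-18)·3] + [(-18)·15 − 7·12]| = 405, so the area is 202.5.
The number of boundary lattice points is Σ gcd(|Δx|,|Δy|) = gcd(11,6) + gcd(2,6) + gcd(34,9) + gcd(25,3) = 1+2+1+1 = 5.
By Pick's theorem I = A − B/2 + 1 = 202.5 − 5/2 + 1 = 201.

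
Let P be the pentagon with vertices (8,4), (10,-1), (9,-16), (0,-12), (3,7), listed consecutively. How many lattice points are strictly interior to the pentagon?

156

By the shoelace formula, twice the signed area is |(8·(-1) − 10·4) + (10·(-16) − 9·(-1)) + (9·(-12) − 0·(-16)) + (0·7 − 3·(-12)) + (3·4 − 8·7)| = 315, so the area is 315/2.
Summing gcd(|Δx|,|Δy|) over the edges gives the boundary count: gcd(2,5) + gcd(1,15) + gcd(9,4) + gcd(3,19) + gcd(5,3) = 1+1+1+1+1 = 5.
By Pick's theorem A = I + B/2 − 1, so I = 315/2 − 5/2 + 1 = 156.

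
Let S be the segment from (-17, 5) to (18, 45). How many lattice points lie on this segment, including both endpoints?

The number of lattice points on a segment between lattice points is gcd(|Δx|,|Δy|) + 1 = gcd(35,40) + 1 = 5 + 1 = 6.

6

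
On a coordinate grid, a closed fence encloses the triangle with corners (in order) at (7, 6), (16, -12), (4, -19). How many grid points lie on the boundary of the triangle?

11

Summing gcd(|Δx|,|Δy|) over the edges gives the boundary count: gcd(9,18) + gcd(12,7) + gcd(3,25) = 9+1+1 = 11.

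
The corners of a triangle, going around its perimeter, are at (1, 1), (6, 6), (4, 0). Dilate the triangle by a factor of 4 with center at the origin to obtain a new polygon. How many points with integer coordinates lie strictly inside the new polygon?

By the shoelace formula, twice the signed area is |(1·6 − 6·1) + (6·0 − 4·6) + (4·1 − 1·0)| = 20, so the area is 10.
Summing gcd(|Δx|,|Δy|) over the edges gives the boundary count: gcd(5,5) + gcd(2,6) + gcd(3,1) = 5+2+1 = 8.
Scaling by 4 multiplies the area by 4² = 16 (so the new area is 160) and multiplies the boundary lattice-point count by 4, giving 32.
By Pick's theorem, the interior count of the dilated polygon is 160 − 32/2 + 1 = 145.

145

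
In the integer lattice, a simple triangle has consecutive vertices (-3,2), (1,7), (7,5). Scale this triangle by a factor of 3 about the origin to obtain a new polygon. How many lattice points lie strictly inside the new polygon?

The shoelace formula gives twice the area as |[(-3)·7 − 1·2] + [1·5 − 7·7] + [7·2 − (-3)·5]| = 38, so the area is 19.
The number of boundary lattice points is Σ gcd(|Δx|,|Δy|) = gcd(4,5) + gcd(6,2) + gcd(10,3) = 1+2+1 = 4.
Scaling by 3 multiplies the area by 3² = 9 (so the new area is 171) and multiplies the boundary lattice-point count by 3, giving 12.
By Pick's theorem, the interior count of the dilated polygon is 171 − 12/2 + 1 = 166.

166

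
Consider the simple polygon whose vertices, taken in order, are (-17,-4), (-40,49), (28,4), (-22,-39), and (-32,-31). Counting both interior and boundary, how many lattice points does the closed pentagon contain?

The shoelace formula gives twice the area as |[(-17)·49 − (-40)·(-4)] + [(-40)·4 − 28·49] + [28·(-39) − (-22)·4] + [(-22)·(-31) − (-32)·(-39)] + [(-32)·(-4) − (-17)·(-31)]| = 4494, so the area is 2247.
Along each edge there are gcd(|Δx|,|Δy|)+1 lattice points, so counting each shared vertex once the boundary has gcd(23,53) + gcd(68,45) + gcd(50,43) + gcd(10,8) + gcd(15,27) = 1+1+1+2+3 = 8.
Pick's theorem gives I = A − B/2 + 1 = 2247 − 8/2 + 1 = 2244, so the closed region contains I + B = 2244 + 8 = 2252 lattice points.

2252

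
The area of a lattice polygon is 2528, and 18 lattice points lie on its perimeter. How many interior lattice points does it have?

2520

Pick's theorem A = I + B/2 − 1 rearranges to I = A − B/2 + 1 = 2528 − 18/2 + 1 = 2520.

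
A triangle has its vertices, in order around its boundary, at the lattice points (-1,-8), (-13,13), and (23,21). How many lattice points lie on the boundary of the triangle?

8

Summing gcd(|Δx|,|Δy|) over the edges gives the boundary count: gcd(12,21) + gcd(36,8) + gcd(24,29) = 3+4+1 = 8.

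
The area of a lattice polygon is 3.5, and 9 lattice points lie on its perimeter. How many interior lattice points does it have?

From Pick's theorem, I = A − B/2 + 1 = 3.5 − 9/2 + 1 = 0.

0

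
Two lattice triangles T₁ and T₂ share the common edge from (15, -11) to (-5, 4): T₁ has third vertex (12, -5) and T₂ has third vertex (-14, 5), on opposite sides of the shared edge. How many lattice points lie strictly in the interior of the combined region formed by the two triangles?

The union is the simple quadrilateral with vertices (15, -11), (12, -5), (-5, 4), (-14, 5) in order.
By the shoelace formula, twice the signed area is |[15·(-5) − 12·(-11)] + [12·4 − (-5)·(-5)] + [(-5)·5 − (-14)·4] + [(-14)·(-11) − 15·5]| = 190, so the area is 95.
The number of boundary lattice points is Σ gcd(|Δx|,|Δy|) = gcd(3,6) + gcd(17,9) + gcd(9,1) + gcd(29,16) = 3+1+1+1 = 6.
By Pick's theorem I = A − B/2 + 1 = 95 − 6/2 + 1 = 93.

93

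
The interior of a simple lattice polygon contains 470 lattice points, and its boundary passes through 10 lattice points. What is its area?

474

Pick's theorem states A = I + B/2 − 1, so A = 470 + 10/2 − 1 = 474.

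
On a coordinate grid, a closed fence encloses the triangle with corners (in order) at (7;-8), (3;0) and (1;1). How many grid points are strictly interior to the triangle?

3

The shoelace formula gives twice the area as |[7·0 − 3·(-8)] + [3·1 − 1·0] + [1·(-8) − 7·1]| = 12, so the area is 6.
Along each edge there are gcd(|Δx|,|Δy|)+1 lattice points, so counting each shared vertex once the boundary has gcd(4,8) + gcd(2,1) + gcd(6,9) = 4+1+3 = 8.
By Pick's theorem A = I + B/2 − 1, so I = 6 − 8/2 + 1 = 3.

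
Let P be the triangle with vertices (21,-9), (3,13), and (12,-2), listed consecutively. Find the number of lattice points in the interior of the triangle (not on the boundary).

By the shoelace formula, twice the signed area is |[21·13 − 3·(-9)] + [3·(-2) − 12·13] + [12·(-9) − 21·(-2)]| = 72, so the area is 36.
Summing gcd(|Δx|,|Δy|) over the edges gives the boundary count: gcd(18,22) + gcd(9,15) + gcd(9,7) = 2+3+1 = 6.
Pick's theorem gives I = A − B/2 + 1 = 36 − 6/2 + 1 = 34.

34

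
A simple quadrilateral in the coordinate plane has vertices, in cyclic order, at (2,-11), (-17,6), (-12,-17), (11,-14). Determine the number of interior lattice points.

222

By the shoelace formula, twice the signed area is |[2·6 − (-17)·(-11)] + [(-17)·(-17) − (-12)·6] + [(-12)·(-14) − 11·(-17)] + [11·(-11) − 2·(-14)]| = 448, so the area is 224.
The number of boundary lattice points is Σ gcd(|Δx|,|Δy|) = gcd(19,17) + gcd(5,23) + gcd(23,3) + gcd(9,3) = 1+1+1+3 = 6.
By Pick's theorem A = I + B/2 − 1, so I = 224 − 6/2 + 1 = 222.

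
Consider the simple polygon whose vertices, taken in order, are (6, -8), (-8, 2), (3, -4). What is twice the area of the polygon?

The shoelace formula gives twice the area as |(6·2 − (-8)·(-8)) + ((-8)·(-4) − 3·2) + (3·(-8) − 6·(-4))| = 26, so the area is 13.

26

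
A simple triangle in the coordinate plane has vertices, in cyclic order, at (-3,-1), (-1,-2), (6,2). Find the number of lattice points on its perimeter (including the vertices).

5

The number of boundary lattice points is Σ gcd(|Δx|,|Δy|) = gcd(2,1) + gcd(7,4) + gcd(9,3) = 1+1+3 = 5.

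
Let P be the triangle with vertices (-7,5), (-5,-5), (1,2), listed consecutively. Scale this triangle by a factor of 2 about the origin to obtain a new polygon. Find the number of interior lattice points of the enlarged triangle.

The shoelace formula gives twice the area as |((-7)·(-5) − (-5)·5) + ((-5)·2 − 1·(-5)) + (1·5 − (-7)·2)| = 74, so the area is 37.
The number of boundary lattice points is Σ gcd(|Δx|,|Δy|) = gcd(2,10) + gcd(6,7) + gcd(8,3) = 2+1+1 = 4.
Scaling by 2 multiplies the area by 2² = 4 (so the new area is 148) and multiplies the boundary lattice-point count by 2, giving 8.
By Pick's theorem, the interior count of the dilated polygon is 148 − 8/2 + 1 = 145.

145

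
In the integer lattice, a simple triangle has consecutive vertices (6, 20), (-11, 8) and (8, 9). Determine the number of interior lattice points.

105

The shoelace formula gives twice the area as |[6·8 − (-11)·20] + [(-11)·9 − 8·8] + [8·20 − 6·9]| = 211, so the area is 211/2.
The number of boundary lattice points is Σ gcd(|Δx|,|Δy|) = gcd(17,12) + gcd(19,1) + gcd(2,11) = 1+1+1 = 3.
Pick's theorem gives I = A − B/2 + 1 = 211/2 − 3/2 + 1 = 105.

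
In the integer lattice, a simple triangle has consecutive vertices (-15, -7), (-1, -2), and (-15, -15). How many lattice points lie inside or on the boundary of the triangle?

62

The shoelace formula gives twice the area as |[(-15)·(-2) − (-1)·(-7)] + [(-1)·(-15) − (-15)·(-2)] + [(-15)·(-7) − (-15)·(-15)]| = 112, so the area is 56.
Along each edge there are gcd(|Δx|,|Δy|)+1 lattice points, so counting each shared vertex once the boundary has gcd(14,5) + gcd(14,13) + gcd(0,8) = 1+1+8 = 10.
Pick's theorem gives I = A − B/2 + 1 = 56 − 10/2 + 1 = 52, so the closed region contains I + B = 52 + 10 = 62 lattice points.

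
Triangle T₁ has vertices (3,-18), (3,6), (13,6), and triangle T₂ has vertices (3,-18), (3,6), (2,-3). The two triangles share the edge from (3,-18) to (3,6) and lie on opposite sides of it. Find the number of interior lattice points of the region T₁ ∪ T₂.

The union is the simple quadrilateral with vertices (3,-18), (13,6), (3,6), (2,-3) in order.
By the shoelace formula, twice the signed area is |(3·6 − 13·(-18)) + (13·6 − 3·6) + (3·(-3) − 2·6) + (2·(-18) − 3·(-3))| = 264, so the area is 132.
The number of boundary lattice points is Σ gcd(|Δx|,|Δy|) = gcd(10,24) + gcd(10,0) + gcd(1,9) + gcd(1,15) = 2+10+1+1 = 14.
By Pick's theorem I = A − B/2 + 1 = 132 − 14/2 + 1 = 126.

126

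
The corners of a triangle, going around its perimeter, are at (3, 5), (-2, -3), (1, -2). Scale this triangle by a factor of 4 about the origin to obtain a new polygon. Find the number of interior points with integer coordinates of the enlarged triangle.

Using the shoelace formula, 2A = |(3·(-3) − (-2)·5) + ((-2)·(-2) − 1·(-3)) + (1·5 − 3·(-2))| = 19, so the area is 19/2.
Summing gcd(|Δx|,|Δy|) over the edges gives the boundary count: gcd(5,8) + gcd(3,1) + gcd(2,7) = 1+1+1 = 3.
Scaling by 4 multiplies the area by 4² = 16 (so the new area is 152) and multiplies the boundary lattice-point count by 4, giving 12.
By Pick's theorem, the interior count of the dilated polygon is 152 − 12/2 + 1 = 147.

147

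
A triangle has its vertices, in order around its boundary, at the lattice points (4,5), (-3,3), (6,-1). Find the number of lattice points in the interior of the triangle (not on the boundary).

22

The shoelace formula gives twice the area as |[4·3 − (-3)·5] + [(-3)·(-1) − 6·3] + [6·5 − 4·(-1)]| = 46, so the area is 23.
The number of boundary lattice points is Σ gcd(|Δx|,|Δy|) = gcd(7,2) + gcd(9,4) + gcd(2,6) = 1+1+2 = 4.
By Pick's theorem A = I + B/2 − 1, so I = 23 − 4/2 + 1 = 22.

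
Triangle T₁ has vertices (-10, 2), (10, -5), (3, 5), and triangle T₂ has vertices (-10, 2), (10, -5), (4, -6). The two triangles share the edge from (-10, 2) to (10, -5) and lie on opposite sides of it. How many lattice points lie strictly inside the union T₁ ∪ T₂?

The union is the simple quadrilateral with vertices (-10, 2), (3, 5), (10, -5), (4, -6) in order.
By the shoelace formula, twice the signed area is |((-10)·5 − 3·2) + (3·(-5) − 10·5) + (10·(-6) − 4·(-5)) + (4·2 − (-10)·(-6))| = 213, so the area is 213/2.
Along each edge there are gcd(|Δx|,|Δy|)+1 lattice points, so counting each shared vertex once the boundary has gcd(13,3) + gcd(7,10) + gcd(6,1) + gcd(14,8) = 1+1+1+2 = 5.
By Pick's theorem I = A − B/2 + 1 = 213/2 − 5/2 + 1 = 105.

105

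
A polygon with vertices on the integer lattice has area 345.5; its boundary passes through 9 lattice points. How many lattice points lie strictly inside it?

Pick's theorem A = I + B/2 − 1 rearranges to I = A − B/2 + 1 = 345.5 − 9/2 + 1 = 342.

342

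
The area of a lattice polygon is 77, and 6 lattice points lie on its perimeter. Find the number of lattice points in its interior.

Pick's theorem A = I + B/2 − 1 rearranges to I = A − B/2 + 1 = 77 − 6/2 + 1 = 75.

75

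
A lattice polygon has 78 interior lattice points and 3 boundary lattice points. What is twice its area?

By Pick's theorem, A = I + B/2 − 1 = 78 + 3/2 − 1 = 157/2.
Hence 2A = 157.

157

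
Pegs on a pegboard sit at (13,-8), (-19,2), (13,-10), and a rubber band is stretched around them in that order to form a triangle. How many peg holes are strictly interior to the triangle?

The shoelace formula gives twice the area as |[13·2 − (-19)·(-8)] + [(-19)·(-10) − 13·2] + [13·(-8) − 13·(-10)]| = 64, so the area is 32.
Along each edge there are gcd(|Δx|,|Δy|)+1 lattice points, so counting each shared vertex once the boundary has gcd(32,10) + gcd(32,12) + gcd(0,2) = 2+4+2 = 8.
By Pick's theorem A = I + B/2 − 1, so I = 32 − 8/2 + 1 = 29.

29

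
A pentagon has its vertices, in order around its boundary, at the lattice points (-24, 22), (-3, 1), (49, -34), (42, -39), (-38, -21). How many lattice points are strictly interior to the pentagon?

Using the shoelace formula, 2A = |((-24)·1 − (-3)·22) + ((-3)·(-34) − 49·1) + (49·(-39) − 42·(-34)) + (42·(-21) − (-38)·(-39)) + ((-38)·22 − (-24)·(-21))| = 4092, so the area is 2046.
The number of boundary lattice points is Σ gcd(|Δx|,|Δy|) = gcd(21,21) + gcd(52,35) + gcd(7,5) + gcd(80,18) + gcd(14,43) = 21+1+1+2+1 = 26.
By Pick's theorem A = I + B/2 − 1, so I = 2046 − 26/2 + 1 = 2034.

2034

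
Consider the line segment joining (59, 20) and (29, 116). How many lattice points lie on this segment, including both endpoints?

The number of lattice points on a segment between lattice points is gcd(|Δx|,|Δy|) + 1 = gcd(30,96) + 1 = 6 + 1 = 7.

7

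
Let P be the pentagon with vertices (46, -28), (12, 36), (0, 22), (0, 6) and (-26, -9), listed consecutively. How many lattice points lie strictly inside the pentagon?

1767

The shoelace formula gives twice the area as |(46·36 − 12·(-28)) + (12·22 − 0·36) + (0·6 − 0·22) + (0·(-9) − (-26)·6) + ((-26)·(-28) − 46·(-9))| = 3554, so the area is 1777.
Along each edge there are gcd(|Δx|,|Δy|)+1 lattice points, so counting each shared vertex once the boundary has gcd(34,64) + gcd(12,14) + gcd(0,16) + gcd(26,15) + gcd(72,19) = 2+2+16+1+1 = 22.
Pick's theorem gives I = A − B/2 + 1 = 1777 − 22/2 + 1 = 1767.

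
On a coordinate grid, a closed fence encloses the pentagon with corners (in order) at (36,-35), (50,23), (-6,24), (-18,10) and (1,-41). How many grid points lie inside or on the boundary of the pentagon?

3233

By the shoelace formula, twice the signed area is |(36·23 − 50·(-35)) + (50·24 − (-6)·23) + ((-6)·10 − (-18)·24) + ((-18)·(-41) − 1·10) + (1·(-35) − 36·(-41))| = 6457, so the area is 3228.5.
The number of boundary lattice points is Σ gcd(|Δx|,|Δy|) = gcd(14,58) + gcd(56,1) + gcd(12,14) + gcd(19,51) + gcd(35,6) = 2+1+2+1+1 = 7.
Pick's theorem gives I = A − B/2 + 1 = 3228.5 − 7/2 + 1 = 3226, so the closed region contains I + B = 3226 + 7 = 3233 lattice points.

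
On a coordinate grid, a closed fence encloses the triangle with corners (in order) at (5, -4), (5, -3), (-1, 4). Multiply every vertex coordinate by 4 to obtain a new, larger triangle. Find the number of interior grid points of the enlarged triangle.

41

The shoelace formula gives twice the area as |[5·(-3) − 5·(-4)] + [5·4 − (-1)·(-3)] + [(-1)·(-4) − 5·4]| = 6, so the area is 3.
Summing gcd(|Δx|,|Δy|) over the edges gives the boundary count: gcd(0,1) + gcd(6,7) + gcd(6,8) = 1+1+2 = 4.
Scaling by 4 multiplies the area by 4² = 16 (so the new area is 48) and multiplies the boundary lattice-point count by 4, giving 16.
By Pick's theorem, the interior count of the dilated polygon is 48 − 16/2 + 1 = 41.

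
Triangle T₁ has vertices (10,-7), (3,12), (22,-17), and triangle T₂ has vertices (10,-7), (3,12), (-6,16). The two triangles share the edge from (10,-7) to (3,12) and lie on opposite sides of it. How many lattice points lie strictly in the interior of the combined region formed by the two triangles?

149

The union is the simple quadrilateral with vertices (10,-7), (22,-17), (3,12), (-6,16) in order.
The shoelace formula gives twice the area as |(10·(-17) − 22·(-7)) + (22·12 − 3·(-17)) + (3·16 − (-6)·12) + ((-6)·(-7) − 10·16)| = 301, so the area is 150.5.
Summing gcd(|Δx|,|Δy|) over the edges gives the boundary count: gcd(12,10) + gcd(19,29) + gcd(9,4) + gcd(16,23) = 2+1+1+1 = 5.
By Pick's theorem I = A − B/2 + 1 = 150.5 − 5/2 + 1 = 149.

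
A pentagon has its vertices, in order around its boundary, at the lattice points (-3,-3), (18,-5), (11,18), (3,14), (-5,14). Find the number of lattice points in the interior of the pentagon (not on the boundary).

352

Using the shoelace formula, 2A = |[(-3)·(-5) − 18·(-3)] + [18·18 − 11·(-5)] + [11·14 − 3·18] + [3·14 − (-5)·14] + [(-5)·(-3) − (-3)·14]| = 717, so the area is 358.5.
Summing gcd(|Δx|,|Δy|) over the edges gives the boundary count: gcd(21,2) + gcd(7,23) + gcd(8,4) + gcd(8,0) + gcd(2,17) = 1+1+4+8+1 = 15.
By Pick's theorem A = I + B/2 − 1, so I = 358.5 − 15/2 + 1 = 352.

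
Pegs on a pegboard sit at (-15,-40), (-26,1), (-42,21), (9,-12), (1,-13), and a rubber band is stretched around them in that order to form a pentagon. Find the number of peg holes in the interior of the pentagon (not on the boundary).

The shoelace formula gives twice the area as |[(-15)·1 − (-26)·(-40)] + [(-26)·21 − (-42)·1] + [(-42)·(-12) − 9·21] + [9·(-13) − 1·(-12)] + [1·(-40) − (-15)·(-13)]| = 1584, so the area is 792.
The number of boundary lattice points is Σ gcd(|Δx|,|Δy|) = gcd(11,41) + gcd(16,20) + gcd(51,33) + gcd(8,1) + gcd(16,27) = 1+4+3+1+1 = 10.
By Pick's theorem A = I + B/2 − 1, so I = 792 − 10/2 + 1 = 788.

788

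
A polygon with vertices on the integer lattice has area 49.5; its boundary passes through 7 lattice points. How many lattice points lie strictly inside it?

Pick's theorem A = I + B/2 − 1 rearranges to I = A − B/2 + 1 = 49.5 − 7/2 + 1 = 47.

47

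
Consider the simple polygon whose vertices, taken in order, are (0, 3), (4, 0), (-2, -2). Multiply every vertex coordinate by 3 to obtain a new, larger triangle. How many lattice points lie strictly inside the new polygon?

112

The shoelace formula gives twice the area as |(0·0 − 4·3) + (4·(-2) − (-2)·0) + ((-2)·3 − 0·(-2))| = 26, so the area is 13.
Summing gcd(|Δx|,|Δy|) over the edges gives the boundary count: gcd(4,3) + gcd(6,2) + gcd(2,5) = 1+2+1 = 4.
Scaling by 3 multiplies the area by 3² = 9 (so the new area is 117) and multiplies the boundary lattice-point count by 3, giving 12.
By Pick's theorem, the interior count of the dilated polygon is 117 − 12/2 + 1 = 112.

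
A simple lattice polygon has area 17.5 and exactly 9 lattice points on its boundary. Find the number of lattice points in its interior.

Pick's theorem A = I + B/2 − 1 rearranges to I = A − B/2 + 1 = 17.5 − 9/2 + 1 = 14.

14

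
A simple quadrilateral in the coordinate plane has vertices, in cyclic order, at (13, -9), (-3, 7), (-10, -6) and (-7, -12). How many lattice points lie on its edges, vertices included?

Along each edge there are gcd(|Δx|,|Δy|)+1 lattice points, so counting each shared vertex once the boundary has gcd(16,16) + gcd(7,13) + gcd(3,6) + gcd(20,3) = 16+1+3+1 = 21.

21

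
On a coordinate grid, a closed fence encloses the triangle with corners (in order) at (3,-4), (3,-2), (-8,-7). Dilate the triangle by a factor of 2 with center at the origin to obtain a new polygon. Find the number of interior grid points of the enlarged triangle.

41

By the shoelace formula, twice the signed area is |[3·(-2) − 3·(-4)] + [3·(-7) − (-8)·(-2)] + [(-8)·(-4) − 3·(-7)]| = 22, so the area is 11.
Summing gcd(|Δx|,|Δy|) over the edges gives the boundary count: gcd(0,2) + gcd(11,5) + gcd(11,3) = 2+1+1 = 4.
Scaling by 2 multiplies the area by 2² = 4 (so the new area is 44) and multiplies the boundary lattice-point count by 2, giving 8.
By Pick's theorem, the interior count of the dilated polygon is 44 − 8/2 + 1 = 41.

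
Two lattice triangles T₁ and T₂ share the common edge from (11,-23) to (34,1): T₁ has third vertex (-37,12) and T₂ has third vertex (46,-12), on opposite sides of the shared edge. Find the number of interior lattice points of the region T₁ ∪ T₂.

1271

The union is the simple quadrilateral with vertices (11,-23), (-37,12), (34,1), (46,-12) in order.
The shoelace formula gives twice the area as |[11·12 − (-37)·(-23)] + [(-37)·1 − 34·12] + [34·(-12) − 46·1] + [46·(-23) − 11·(-12)]| = 2544, so the area is 1272.
The number of boundary lattice points is Σ gcd(|Δx|,|Δy|) = gcd(48,35) + gcd(71,11) + gcd(12,13) + gcd(35,11) = 1+1+1+1 = 4.
By Pick's theorem I = A − B/2 + 1 = 1272 − 4/2 + 1 = 1271.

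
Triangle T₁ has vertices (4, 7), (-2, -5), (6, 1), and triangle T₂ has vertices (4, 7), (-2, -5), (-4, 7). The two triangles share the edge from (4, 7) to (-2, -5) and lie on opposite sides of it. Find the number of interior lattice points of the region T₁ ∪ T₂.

72

The union is the simple quadrilateral with vertices (4, 7), (6, 1), (-2, -5), (-4, 7) in order.
By the shoelace formula, twice the signed area is |(4·1 − 6·7) + (6·(-5) − (-2)·1) + ((-2)·7 − (-4)·(-5)) + ((-4)·7 − 4·7)| = 156, so the area is 78.
The number of boundary lattice points is Σ gcd(|Δx|,|Δy|) = gcd(2,6) + gcd(8,6) + gcd(2,12) + gcd(8,0) = 2+2+2+8 = 14.
By Pick's theorem I = A − B/2 + 1 = 78 − 14/2 + 1 = 72.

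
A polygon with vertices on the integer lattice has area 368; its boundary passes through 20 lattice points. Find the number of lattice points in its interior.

Pick's theorem A = I + B/2 − 1 rearranges to I = A − B/2 + 1 = 368 − 20/2 + 1 = 359.

359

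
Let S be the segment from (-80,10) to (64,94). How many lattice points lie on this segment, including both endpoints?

The number of lattice points on a segment between lattice points is gcd(|Δx|,|Δy|) + 1 = gcd(144,84) + 1 = 12 + 1 = 13.

13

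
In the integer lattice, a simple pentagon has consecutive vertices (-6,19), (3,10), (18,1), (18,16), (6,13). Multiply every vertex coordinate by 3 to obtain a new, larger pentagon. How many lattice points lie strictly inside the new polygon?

By the shoelace formula, twice the signed area is |((-6)·10 − 3·19) + (3·1 − 18·10) + (18·16 − 18·1) + (18·13 − 6·16) + (6·19 − (-6)·13)| = 306, so the area is 153.
The number of boundary lattice points is Σ gcd(|Δx|,|Δy|) = gcd(9,9) + gcd(15,9) + gcd(0,15) + gcd(12,3) + gcd(12,6) = 9+3+15+3+6 = 36.
Scaling by 3 multiplies the area by 3² = 9 (so the new area is 1377) and multiplies the boundary lattice-point count by 3, giving 108.
By Pick's theorem, the interior count of the dilated polygon is 1377 − 108/2 + 1 = 1324.

1324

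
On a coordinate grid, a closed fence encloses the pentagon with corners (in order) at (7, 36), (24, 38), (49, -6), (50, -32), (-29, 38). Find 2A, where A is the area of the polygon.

4210

Using the shoelace formula, 2A = |[7·38 − 24·36] + [24·(-6) − 49·38] + [49·(-32) − 50·(-6)] + [50·38 − (-29)·(-32)] + [(-29)·36 − 7·38]| = 4210, so the area is 2105.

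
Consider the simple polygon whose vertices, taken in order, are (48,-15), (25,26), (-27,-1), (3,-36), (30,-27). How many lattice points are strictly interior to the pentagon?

2550

By the shoelace formula, twice the signed area is |[48·26 − 25·(-15)] + [25·(-1) − (-27)·26] + [(-27)·(-36) − 3·(-1)] + [3·(-27) − 30·(-36)] + [30·(-15) − 48·(-27)]| = 5120, so the area is 2560.
The number of boundary lattice points is Σ gcd(|Δx|,|Δy|) = gcd(23,41) + gcd(52,27) + gcd(30,35) + gcd(27,9) + gcd(18,12) = 1+1+5+9+6 = 22.
By Pick's theorem A = I + B/2 − 1, so I = 2560 − 22/2 + 1 = 2550.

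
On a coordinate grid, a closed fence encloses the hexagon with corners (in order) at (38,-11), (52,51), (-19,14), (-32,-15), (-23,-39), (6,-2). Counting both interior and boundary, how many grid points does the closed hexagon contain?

Using the shoelace formula, 2A = |(38·51 − 52·(-11)) + (52·14 − (-19)·51) + ((-19)·(-15) − (-32)·14) + ((-32)·(-39) − (-23)·(-15)) + ((-23)·(-2) − 6·(-39)) + (6·(-11) − 38·(-2))| = 6133, so the area is 3066.5.
The number of boundary lattice points is Σ gcd(|Δx|,|Δy|) = gcd(14,62) + gcd(71,37) + gcd(13,29) + gcd(9,24) + gcd(29,37) + gcd(32,9) = 2+1+1+3+1+1 = 9.
Pick's theorem gives I = A − B/2 + 1 = 3066.5 − 9/2 + 1 = 3063, so the closed region contains I + B = 3063 + 9 = 3072 lattice points.

3072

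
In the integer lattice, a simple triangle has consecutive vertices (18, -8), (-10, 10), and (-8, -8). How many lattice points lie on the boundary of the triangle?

30

The number of boundary lattice points is Σ gcd(|Δx|,|Δy|) = gcd(28,18) + gcd(2,18) + gcd(26,0) = 2+2+26 = 30.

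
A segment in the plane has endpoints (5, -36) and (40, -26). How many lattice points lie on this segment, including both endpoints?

6

The number of lattice points on a segment between lattice points is gcd(|Δx|,|Δy|) + 1 = gcd(35,10) + 1 = 5 + 1 = 6.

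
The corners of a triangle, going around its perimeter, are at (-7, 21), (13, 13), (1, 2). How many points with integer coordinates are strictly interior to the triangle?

156

The shoelace formula gives twice the area as |((-7)·13 − 13·21) + (13·2 − 1·13) + (1·21 − (-7)·2)| = 316, so the area is 158.
Summing gcd(|Δx|,|Δy|) over the edges gives the boundary count: gcd(20,8) + gcd(12,11) + gcd(8,19) = 4+1+1 = 6.
Pick's theorem gives I = A − B/2 + 1 = 158 − 6/2 + 1 = 156.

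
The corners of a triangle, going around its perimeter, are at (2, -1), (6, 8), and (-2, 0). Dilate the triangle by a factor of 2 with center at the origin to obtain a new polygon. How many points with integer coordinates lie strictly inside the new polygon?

71

The shoelace formula gives twice the area as |[2·8 − 6·(-1)] + [6·0 − (-2)·8] + [(-2)·(-1) − 2·0]| = 40, so the area is 20.
Summing gcd(|Δx|,|Δy|) over the edges gives the boundary count: gcd(4,9) + gcd(8,8) + gcd(4,1) = 1+8+1 = 10.
Scaling by 2 multiplies the area by 2² = 4 (so the new area is 80) and multiplies the boundary lattice-point count by 2, giving 20.
By Pick's theorem, the interior count of the dilated polygon is 80 − 20/2 + 1 = 71.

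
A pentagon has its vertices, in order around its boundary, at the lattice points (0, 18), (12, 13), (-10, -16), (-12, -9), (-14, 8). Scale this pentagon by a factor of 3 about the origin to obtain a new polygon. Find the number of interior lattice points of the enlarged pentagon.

The shoelace formula gives twice the area as |(0·13 − 12·18) + (12·(-16) − (-10)·13) + ((-10)·(-9) − (-12)·(-16)) + ((-12)·8 − (-14)·(-9)) + ((-14)·18 − 0·8)| = 854, so the area is 427.
The number of boundary lattice points is Σ gcd(|Δx|,|Δy|) = gcd(12,5) + gcd(22,29) + gcd(2,7) + gcd(2,17) + gcd(14,10) = 1+1+1+1+2 = 6.
Scaling by 3 multiplies the area by 3² = 9 (so the new area is 3843) and multiplies the boundary lattice-point count by 3, giving 18.
By Pick's theorem, the interior count of the dilated polygon is 3843 − 18/2 + 1 = 3835.

3835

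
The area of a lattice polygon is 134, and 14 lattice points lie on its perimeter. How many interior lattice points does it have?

128

Pick's theorem A = I + B/2 − 1 rearranges to I = A − B/2 + 1 = 134 − 14/2 + 1 = 128.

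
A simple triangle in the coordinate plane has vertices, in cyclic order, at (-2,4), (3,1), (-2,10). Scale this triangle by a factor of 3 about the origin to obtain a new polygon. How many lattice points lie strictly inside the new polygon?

124

The shoelace formula gives twice the area as |[(-2)·1 − 3·4] + [3·10 − (-2)·1] + [(-2)·4 − (-2)·10]| = 30, so the area is 15.
Summing gcd(|Δx|,|Δy|) over the edges gives the boundary count: gcd(5,3) + gcd(5,9) + gcd(0,6) = 1+1+6 = 8.
Scaling by 3 multiplies the area by 3² = 9 (so the new area is 135) and multiplies the boundary lattice-point count by 3, giving 24.
By Pick's theorem, the interior count of the dilated polygon is 135 − 24/2 + 1 = 124.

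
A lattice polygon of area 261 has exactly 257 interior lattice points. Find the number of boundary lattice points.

10

Pick's theorem gives A = I + B/2 − 1, so B = 2(A − I + 1) = 2(261 − 257 + 1) = 10.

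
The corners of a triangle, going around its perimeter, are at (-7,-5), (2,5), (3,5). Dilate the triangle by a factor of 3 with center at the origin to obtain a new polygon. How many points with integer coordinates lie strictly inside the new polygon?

28

Using the shoelace formula, 2A = |[(-7)·5 − 2·(-5)] + [2·5 − 3·5] + [3·(-5) − (-7)·5]| = 10, so the area is 5.
Along each edge there are gcd(|Δx|,|Δy|)+1 lattice points, so counting each shared vertex once the boundary has gcd(9,10) + gcd(1,0) + gcd(10,10) = 1+1+10 = 12.
Scaling by 3 multiplies the area by 3² = 9 (so the new area is 45) and multiplies the boundary lattice-point count by 3, giving 36.
By Pick's theorem, the interior count of the dilated polygon is 45 − 36/2 + 1 = 28.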